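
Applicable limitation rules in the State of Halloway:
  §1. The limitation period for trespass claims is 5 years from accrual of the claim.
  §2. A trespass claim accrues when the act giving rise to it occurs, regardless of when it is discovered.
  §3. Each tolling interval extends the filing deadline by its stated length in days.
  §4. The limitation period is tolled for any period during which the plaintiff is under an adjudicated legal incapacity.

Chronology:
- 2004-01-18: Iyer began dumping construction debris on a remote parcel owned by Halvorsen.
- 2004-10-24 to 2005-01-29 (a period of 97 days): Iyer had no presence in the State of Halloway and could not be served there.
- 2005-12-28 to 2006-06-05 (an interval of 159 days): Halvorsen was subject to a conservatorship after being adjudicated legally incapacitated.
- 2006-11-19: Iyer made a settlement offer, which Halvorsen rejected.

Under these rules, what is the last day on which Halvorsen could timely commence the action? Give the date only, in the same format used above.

The limitation period began to run on 2004-01-18.
The untolled deadline — 5 years after 2004-01-18 — is 2009-01-18.
Because the plaintiff's legal incapacity ran from 2005-12-28 to 2006-06-05, the deadline is extended by 159 days to 2009-06-26.
No stated provision tolls the period for the defendant's absence, so the interval from 2004-10-24 to 2005-01-29 has no effect on the deadline.
None of the other events listed affects the running of the period under the stated rules.

2009-06-26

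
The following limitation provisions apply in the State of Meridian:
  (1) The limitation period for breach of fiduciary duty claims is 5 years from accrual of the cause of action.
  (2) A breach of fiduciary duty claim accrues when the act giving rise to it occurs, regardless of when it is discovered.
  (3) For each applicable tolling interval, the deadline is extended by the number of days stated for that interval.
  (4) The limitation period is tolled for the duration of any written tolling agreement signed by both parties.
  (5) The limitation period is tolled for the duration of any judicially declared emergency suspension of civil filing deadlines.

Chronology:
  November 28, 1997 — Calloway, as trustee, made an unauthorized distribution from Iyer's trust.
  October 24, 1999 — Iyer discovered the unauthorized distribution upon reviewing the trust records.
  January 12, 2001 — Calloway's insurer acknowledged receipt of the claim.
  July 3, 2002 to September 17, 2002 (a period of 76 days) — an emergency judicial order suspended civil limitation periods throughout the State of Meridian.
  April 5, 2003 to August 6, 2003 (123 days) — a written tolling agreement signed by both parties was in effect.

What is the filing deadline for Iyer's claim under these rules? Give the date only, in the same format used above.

February 12, 2003

Because the rule ties accrual to occurrence, the claim accrued on November 28, 1997, not on the October 24, 1999 discovery date.
The untolled deadline — 5 years after November 28, 1997 — is November 28, 2002.
Because the emergency suspension of filing deadlines ran from July 3, 2002 to September 17, 2002, the deadline is extended by 76 days to February 12, 2003.
The written tolling agreement starting April 5, 2003 came too late — the period had run on February 12, 2003 — and so does not extend the deadline.
The other events in the timeline have no effect on the limitation period under the stated rules.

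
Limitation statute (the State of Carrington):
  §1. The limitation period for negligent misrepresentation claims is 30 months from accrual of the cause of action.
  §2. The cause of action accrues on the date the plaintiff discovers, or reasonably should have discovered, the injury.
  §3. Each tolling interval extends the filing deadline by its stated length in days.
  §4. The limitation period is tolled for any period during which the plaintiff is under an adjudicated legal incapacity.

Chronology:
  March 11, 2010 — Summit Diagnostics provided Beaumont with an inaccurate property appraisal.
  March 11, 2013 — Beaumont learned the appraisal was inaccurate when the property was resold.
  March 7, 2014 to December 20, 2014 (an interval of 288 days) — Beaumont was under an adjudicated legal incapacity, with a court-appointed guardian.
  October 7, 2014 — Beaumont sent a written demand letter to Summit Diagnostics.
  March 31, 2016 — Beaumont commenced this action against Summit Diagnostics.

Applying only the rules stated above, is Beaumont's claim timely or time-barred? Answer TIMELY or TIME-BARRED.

Accrual is tied to discovery, so the period began on March 11, 2013 rather than on March 11, 2010 when the act occurred.
The untolled deadline — 30 months after March 11, 2013 — is September 11, 2015.
Because the plaintiff's legal incapacity ran from March 7, 2014 to December 20, 2014, the deadline is extended by 288 days to June 25, 2016.
None of the other events listed affects the running of the period under the stated rules.
Filing on March 31, 2016 beat the June 25, 2016 deadline — the action is timely.

TIMELY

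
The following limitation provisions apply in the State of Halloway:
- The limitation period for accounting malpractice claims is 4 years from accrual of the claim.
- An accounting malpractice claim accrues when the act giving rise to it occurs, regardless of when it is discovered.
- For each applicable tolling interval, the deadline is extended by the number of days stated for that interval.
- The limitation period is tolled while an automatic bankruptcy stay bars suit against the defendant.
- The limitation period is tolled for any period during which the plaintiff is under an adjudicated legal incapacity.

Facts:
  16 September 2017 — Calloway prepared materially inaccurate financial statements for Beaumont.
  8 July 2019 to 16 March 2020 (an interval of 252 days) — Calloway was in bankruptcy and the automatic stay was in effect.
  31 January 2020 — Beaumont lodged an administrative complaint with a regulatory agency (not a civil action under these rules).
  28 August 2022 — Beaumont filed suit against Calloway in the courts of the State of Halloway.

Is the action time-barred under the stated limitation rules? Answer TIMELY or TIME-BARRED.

The claim accrued on 16 September 2017, when the wrongful act occurred.
4 years from 16 September 2017 is 16 September 2021.
The period was tolled for 252 days by the automatic bankruptcy stay (8 July 2019 to 16 March 2020), pushing the deadline to 26 May 2022.
The other events in the timeline have no effect on the limitation period under the stated rules.
The 28 August 2022 filing falls after the 26 May 2022 deadline; the claim is time-barred.

TIME-BARRED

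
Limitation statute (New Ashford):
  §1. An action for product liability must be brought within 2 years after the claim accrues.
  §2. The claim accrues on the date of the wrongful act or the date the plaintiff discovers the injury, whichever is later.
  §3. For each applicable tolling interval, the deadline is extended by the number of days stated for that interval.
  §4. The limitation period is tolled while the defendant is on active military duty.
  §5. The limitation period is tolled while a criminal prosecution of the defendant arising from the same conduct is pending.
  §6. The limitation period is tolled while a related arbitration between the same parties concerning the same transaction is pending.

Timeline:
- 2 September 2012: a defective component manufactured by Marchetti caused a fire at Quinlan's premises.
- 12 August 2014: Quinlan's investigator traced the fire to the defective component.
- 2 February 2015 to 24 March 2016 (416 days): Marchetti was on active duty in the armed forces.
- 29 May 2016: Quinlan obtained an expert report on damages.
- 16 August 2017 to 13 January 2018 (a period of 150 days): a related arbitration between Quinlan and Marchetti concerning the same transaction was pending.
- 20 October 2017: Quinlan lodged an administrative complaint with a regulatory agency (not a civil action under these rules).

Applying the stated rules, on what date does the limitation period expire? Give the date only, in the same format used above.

The claim accrued on 12 August 2014 — the later of the 2 September 2012 act and the 12 August 2014 discovery.
Adding the 2 years base period to 12 August 2014 gives a deadline of 12 August 2016, before any tolling.
Because the defendant's active military service ran from 2 February 2015 to 24 March 2016, the deadline is extended by 416 days to 2 October 2017.
The pending related arbitration from 16 August 2017 to 13 January 2018 tolled the period for 150 days, extending the deadline to 1 March 2018.
Nothing else in the chronology tolls or restarts the period.

1 March 2018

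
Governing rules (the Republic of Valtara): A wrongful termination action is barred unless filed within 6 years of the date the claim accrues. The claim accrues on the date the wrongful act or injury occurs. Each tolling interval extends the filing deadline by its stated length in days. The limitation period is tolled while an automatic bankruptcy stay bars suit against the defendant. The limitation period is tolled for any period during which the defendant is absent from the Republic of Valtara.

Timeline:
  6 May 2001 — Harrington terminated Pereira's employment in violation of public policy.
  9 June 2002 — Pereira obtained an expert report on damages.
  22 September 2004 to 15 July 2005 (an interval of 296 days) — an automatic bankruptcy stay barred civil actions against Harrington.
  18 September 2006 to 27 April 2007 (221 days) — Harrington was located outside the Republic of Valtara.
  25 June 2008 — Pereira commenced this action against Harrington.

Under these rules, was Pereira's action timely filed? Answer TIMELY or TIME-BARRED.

The limitation period began to run on 6 May 2001.
6 years from 6 May 2001 is 6 May 2007.
The period was tolled for 296 days by the automatic bankruptcy stay (22 September 2004 to 15 July 2005), pushing the deadline to 26 February 2008.
Because the defendant's absence from the jurisdiction ran from 18 September 2006 to 27 April 2007, the deadline is extended by 221 days to 4 October 2008.
None of the other events listed affects the running of the period under the stated rules.
The 25 June 2008 filing precedes the 4 October 2008 deadline; the claim is timely.

TIMELY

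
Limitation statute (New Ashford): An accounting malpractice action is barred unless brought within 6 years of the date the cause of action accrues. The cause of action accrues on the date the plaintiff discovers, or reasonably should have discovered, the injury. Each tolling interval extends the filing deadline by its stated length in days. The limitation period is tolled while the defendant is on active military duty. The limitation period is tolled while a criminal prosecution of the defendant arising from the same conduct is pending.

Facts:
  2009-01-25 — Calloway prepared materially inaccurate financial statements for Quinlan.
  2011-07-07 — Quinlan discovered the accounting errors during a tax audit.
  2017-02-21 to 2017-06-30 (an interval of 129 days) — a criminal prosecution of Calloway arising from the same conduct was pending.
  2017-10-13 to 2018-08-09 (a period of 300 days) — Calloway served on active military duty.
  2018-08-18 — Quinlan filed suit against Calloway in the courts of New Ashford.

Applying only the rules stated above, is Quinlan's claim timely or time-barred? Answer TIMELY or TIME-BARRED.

TIMELY

Accrual is tied to discovery, so the period began on 2011-07-07 rather than on 2009-01-25 when the act occurred.
The untolled deadline — 6 years after 2011-07-07 — is 2017-07-07.
The pending criminal prosecution from 2017-02-21 to 2017-06-30 tolled the period for 129 days, extending the deadline to 2017-11-13.
The period was tolled for 300 days by the defendant's active military service (2017-10-13 to 2018-08-09), pushing the deadline to 2018-09-09.
Quinlan filed on 2018-08-18, before the 2018-09-09 deadline, so the action is timely.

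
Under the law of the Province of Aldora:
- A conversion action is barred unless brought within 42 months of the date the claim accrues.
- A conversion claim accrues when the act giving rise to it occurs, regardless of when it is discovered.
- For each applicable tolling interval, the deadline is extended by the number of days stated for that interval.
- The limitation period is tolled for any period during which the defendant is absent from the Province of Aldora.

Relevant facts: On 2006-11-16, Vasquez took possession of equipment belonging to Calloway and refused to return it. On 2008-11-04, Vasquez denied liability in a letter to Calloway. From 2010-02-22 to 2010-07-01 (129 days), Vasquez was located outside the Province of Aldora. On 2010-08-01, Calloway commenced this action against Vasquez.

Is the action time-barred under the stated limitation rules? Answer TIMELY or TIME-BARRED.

TIMELY

The limitation period began to run on 2006-11-16.
Adding the 42 months base period to 2006-11-16 gives a deadline of 2010-05-16, before any tolling.
Because the defendant's absence from the jurisdiction ran from 2010-02-22 to 2010-07-01, the deadline is extended by 129 days to 2010-09-22.
The other events in the timeline have no effect on the limitation period under the stated rules.
The 2010-08-01 filing precedes the 2010-09-22 deadline; the claim is timely.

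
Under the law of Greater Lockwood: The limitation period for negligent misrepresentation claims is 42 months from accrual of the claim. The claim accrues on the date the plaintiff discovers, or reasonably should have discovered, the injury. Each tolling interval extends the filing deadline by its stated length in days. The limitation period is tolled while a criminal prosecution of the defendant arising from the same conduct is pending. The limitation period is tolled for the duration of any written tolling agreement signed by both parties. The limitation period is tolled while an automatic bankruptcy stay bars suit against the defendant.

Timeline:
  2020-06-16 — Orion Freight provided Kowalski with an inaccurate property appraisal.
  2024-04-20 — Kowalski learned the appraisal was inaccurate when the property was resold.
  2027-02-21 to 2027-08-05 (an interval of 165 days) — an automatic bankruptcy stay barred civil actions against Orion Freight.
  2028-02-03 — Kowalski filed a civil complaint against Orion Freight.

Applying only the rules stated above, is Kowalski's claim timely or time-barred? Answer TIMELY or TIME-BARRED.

TIMELY

The claim did not accrue until Kowalski discovered the injury on 2024-04-20; the 2020-06-16 act date does not start the clock under the stated rule.
42 months from 2024-04-20 is 2027-10-20.
The automatic bankruptcy stay from 2027-02-21 to 2027-08-05 tolled the period for 165 days, extending the deadline to 2028-04-02.
Kowalski filed on 2028-02-03, before the 2028-04-02 deadline, so the action is timely.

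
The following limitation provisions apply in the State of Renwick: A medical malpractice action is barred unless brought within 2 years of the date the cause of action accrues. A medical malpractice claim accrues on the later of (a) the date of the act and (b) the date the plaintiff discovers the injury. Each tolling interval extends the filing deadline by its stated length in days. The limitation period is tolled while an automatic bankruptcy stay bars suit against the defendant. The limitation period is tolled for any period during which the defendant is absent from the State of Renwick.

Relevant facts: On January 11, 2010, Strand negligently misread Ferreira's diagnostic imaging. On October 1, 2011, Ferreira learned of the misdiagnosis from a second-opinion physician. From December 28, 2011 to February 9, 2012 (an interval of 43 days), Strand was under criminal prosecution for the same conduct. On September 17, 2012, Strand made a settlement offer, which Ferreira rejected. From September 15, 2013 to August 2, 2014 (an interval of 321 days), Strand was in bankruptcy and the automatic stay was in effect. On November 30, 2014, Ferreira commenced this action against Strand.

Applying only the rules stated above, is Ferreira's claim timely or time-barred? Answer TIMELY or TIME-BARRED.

TIME-BARRED

Taking the later of the act (January 11, 2010) and discovery (October 1, 2011), the claim accrued on October 1, 2011.
Adding the 2 years base period to October 1, 2011 gives a deadline of October 1, 2013, before any tolling.
Because the automatic bankruptcy stay ran from September 15, 2013 to August 2, 2014, the deadline is extended by 321 days to August 18, 2014.
Although a criminal prosecution ran from December 28, 2011 to February 9, 2012, the stated rules do not make that a tolling event, so it is disregarded.
The other events in the timeline have no effect on the limitation period under the stated rules.
Ferreira filed on November 30, 2014, after the August 18, 2014 deadline, so the action is time-barred.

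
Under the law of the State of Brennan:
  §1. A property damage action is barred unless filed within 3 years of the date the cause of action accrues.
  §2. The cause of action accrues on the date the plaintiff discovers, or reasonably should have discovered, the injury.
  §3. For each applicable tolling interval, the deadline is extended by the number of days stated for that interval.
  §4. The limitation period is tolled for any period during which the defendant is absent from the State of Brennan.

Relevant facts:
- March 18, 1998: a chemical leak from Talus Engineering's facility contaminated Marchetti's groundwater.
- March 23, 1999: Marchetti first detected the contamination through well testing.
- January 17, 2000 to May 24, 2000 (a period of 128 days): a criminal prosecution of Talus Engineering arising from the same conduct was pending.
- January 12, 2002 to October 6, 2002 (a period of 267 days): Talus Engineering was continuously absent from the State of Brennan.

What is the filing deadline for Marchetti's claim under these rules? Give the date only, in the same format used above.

The claim did not accrue until Marchetti discovered the injury on March 23, 1999; the March 18, 1998 act date does not start the clock under the stated rule.
3 years from March 23, 1999 is March 23, 2002.
The period was tolled for 267 days by the defendant's absence from the jurisdiction (January 12, 2002 to October 6, 2002), pushing the deadline to December 15, 2002.
The pending criminal prosecution from January 17, 2000 to May 24, 2000 does not toll the period, because no stated rule makes a criminal prosecution a tolling event.

December 15, 2002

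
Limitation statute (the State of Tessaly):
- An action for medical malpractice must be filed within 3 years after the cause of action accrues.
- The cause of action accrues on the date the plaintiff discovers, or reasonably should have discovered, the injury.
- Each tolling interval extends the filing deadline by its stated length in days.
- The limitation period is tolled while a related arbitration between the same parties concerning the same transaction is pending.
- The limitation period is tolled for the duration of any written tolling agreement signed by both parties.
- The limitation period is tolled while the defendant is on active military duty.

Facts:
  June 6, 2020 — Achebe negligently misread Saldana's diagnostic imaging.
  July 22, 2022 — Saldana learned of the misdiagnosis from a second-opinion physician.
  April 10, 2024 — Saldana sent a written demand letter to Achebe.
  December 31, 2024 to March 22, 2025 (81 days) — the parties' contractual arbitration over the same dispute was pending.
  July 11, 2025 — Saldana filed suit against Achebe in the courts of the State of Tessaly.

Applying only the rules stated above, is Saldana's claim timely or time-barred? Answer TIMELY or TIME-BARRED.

Under the discovery rule, the claim accrued on July 22, 2022, when Saldana discovered the injury — not on the June 6, 2020 date of the underlying act.
The untolled deadline — 3 years after July 22, 2022 — is July 22, 2025.
The pending related arbitration from December 31, 2024 to March 22, 2025 tolled the period for 81 days, extending the deadline to October 11, 2025.
The other events in the timeline have no effect on the limitation period under the stated rules.
The July 11, 2025 filing precedes the October 11, 2025 deadline; the claim is timely.

TIMELY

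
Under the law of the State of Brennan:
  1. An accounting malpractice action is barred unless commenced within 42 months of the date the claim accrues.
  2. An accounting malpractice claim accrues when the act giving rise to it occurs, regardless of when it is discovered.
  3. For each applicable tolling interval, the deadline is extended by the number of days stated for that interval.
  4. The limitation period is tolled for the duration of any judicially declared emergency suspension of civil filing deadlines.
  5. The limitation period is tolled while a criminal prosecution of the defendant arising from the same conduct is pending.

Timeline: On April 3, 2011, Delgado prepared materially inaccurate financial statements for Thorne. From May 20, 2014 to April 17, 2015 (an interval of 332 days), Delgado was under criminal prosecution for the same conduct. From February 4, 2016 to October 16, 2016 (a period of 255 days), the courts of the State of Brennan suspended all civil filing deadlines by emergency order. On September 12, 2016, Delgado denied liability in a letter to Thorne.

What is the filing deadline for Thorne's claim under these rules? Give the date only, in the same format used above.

August 31, 2015

The claim accrued on April 3, 2011, when the wrongful act occurred.
The untolled deadline — 42 months after April 3, 2011 — is October 3, 2014.
The period was tolled for 332 days by the pending criminal prosecution (May 20, 2014 to April 17, 2015), pushing the deadline to August 31, 2015.
By the time the emergency suspension of filing deadlines began on February 4, 2016, the limitation period had already expired on August 31, 2015; that interval cannot revive it.
None of the other events listed affects the running of the period under the stated rules.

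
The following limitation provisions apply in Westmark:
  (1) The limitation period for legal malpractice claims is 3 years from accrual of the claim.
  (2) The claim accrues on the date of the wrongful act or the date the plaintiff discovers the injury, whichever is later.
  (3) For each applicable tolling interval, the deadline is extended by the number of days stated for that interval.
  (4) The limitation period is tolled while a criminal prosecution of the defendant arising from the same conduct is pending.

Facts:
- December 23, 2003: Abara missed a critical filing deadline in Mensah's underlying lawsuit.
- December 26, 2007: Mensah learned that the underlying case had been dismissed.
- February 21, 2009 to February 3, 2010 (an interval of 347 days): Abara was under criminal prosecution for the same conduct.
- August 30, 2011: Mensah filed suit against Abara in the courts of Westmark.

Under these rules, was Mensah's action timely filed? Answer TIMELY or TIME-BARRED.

TIMELY

Taking the later of the act (December 23, 2003) and discovery (December 26, 2007), the claim accrued on December 26, 2007.
3 years from December 26, 2007 is December 26, 2010.
The period was tolled for 347 days by the pending criminal prosecution (February 21, 2009 to February 3, 2010), pushing the deadline to December 8, 2011.
The August 30, 2011 filing precedes the December 8, 2011 deadline; the claim is timely.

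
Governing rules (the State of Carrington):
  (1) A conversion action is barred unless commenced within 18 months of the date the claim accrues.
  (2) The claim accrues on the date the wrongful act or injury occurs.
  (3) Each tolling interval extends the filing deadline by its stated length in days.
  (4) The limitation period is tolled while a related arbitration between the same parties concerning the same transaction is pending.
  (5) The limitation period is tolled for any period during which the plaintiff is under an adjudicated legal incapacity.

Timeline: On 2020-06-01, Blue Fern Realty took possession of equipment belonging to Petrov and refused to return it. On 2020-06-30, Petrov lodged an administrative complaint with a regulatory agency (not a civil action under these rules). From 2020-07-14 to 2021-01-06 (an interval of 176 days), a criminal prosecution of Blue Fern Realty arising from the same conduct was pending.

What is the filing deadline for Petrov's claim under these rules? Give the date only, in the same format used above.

The claim accrued on 2020-06-01, when the wrongful act occurred.
18 months from 2020-06-01 is 2021-12-01.
The pending criminal prosecution from 2020-07-14 to 2021-01-06 does not toll the period, because no stated rule makes a criminal prosecution a tolling event.
None of the other events listed affects the running of the period under the stated rules.

2021-12-01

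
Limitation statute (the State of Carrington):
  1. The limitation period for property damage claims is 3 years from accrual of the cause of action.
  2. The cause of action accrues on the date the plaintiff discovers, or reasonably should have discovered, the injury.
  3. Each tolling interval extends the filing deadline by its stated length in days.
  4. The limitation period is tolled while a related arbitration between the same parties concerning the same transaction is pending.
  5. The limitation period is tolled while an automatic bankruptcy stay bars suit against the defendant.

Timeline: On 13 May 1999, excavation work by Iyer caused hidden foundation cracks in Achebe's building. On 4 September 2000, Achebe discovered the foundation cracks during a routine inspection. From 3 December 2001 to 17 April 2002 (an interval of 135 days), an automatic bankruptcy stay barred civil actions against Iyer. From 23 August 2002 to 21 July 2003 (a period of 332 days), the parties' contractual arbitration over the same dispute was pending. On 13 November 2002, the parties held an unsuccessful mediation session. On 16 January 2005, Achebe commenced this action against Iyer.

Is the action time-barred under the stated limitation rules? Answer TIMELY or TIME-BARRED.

The claim did not accrue until Achebe discovered the injury on 4 September 2000; the 13 May 1999 act date does not start the clock under the stated rule.
Adding the 3 years base period to 4 September 2000 gives a deadline of 4 September 2003, before any tolling.
The period was tolled for 135 days by the automatic bankruptcy stay (3 December 2001 to 17 April 2002), pushing the deadline to 17 January 2004.
The period was tolled for 332 days by the pending related arbitration (23 August 2002 to 21 July 2003), pushing the deadline to 14 December 2004.
None of the other events listed affects the running of the period under the stated rules.
Achebe filed on 16 January 2005, after the 14 December 2004 deadline, so the action is time-barred.

TIME-BARRED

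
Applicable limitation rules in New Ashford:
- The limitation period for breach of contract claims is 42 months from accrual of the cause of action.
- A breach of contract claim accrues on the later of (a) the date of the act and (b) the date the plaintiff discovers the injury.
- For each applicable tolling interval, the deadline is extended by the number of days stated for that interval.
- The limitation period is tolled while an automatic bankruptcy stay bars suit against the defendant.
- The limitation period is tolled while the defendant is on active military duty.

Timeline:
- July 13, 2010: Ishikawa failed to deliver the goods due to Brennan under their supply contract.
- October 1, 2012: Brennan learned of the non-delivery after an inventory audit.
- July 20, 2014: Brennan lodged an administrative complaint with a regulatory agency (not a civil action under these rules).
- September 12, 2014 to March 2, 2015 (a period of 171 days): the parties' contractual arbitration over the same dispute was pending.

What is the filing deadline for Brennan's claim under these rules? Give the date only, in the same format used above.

Because discovery on October 1, 2012 post-dates the July 13, 2010 act, accrual under the later-of rule falls on October 1, 2012.
Adding the 42 months base period to October 1, 2012 gives a deadline of April 1, 2016, before any tolling.
No stated provision tolls the period for a pending arbitration, so the interval from September 12, 2014 to March 2, 2015 has no effect on the deadline.
Nothing else in the chronology tolls or restarts the period.

April 1, 2016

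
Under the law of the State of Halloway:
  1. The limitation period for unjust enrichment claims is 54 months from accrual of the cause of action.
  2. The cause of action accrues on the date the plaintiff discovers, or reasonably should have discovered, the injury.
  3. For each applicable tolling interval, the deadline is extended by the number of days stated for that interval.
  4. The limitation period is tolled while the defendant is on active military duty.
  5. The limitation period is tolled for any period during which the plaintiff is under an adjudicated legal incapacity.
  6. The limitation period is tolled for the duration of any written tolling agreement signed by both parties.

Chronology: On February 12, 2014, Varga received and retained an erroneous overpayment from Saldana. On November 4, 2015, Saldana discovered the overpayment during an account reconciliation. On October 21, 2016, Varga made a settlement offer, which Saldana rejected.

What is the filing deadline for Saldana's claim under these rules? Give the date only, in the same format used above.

Under the discovery rule, the claim accrued on November 4, 2015, when Saldana discovered the injury — not on the February 12, 2014 date of the underlying act.
54 months from November 4, 2015 is May 4, 2020.
None of the other events listed affects the running of the period under the stated rules.

May 4, 2020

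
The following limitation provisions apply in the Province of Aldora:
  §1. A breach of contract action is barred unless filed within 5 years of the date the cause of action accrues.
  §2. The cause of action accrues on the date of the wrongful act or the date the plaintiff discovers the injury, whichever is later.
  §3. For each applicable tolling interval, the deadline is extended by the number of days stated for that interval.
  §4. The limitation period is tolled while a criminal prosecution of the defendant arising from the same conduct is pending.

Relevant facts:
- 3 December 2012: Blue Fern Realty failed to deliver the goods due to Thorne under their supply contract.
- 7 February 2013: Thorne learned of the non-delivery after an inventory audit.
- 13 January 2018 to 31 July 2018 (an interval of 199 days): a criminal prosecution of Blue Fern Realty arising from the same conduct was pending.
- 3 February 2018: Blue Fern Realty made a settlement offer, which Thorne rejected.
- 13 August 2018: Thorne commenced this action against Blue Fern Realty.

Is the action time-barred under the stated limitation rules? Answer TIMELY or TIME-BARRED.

Taking the later of the act (3 December 2012) and discovery (7 February 2013), the claim accrued on 7 February 2013.
The untolled deadline — 5 years after 7 February 2013 — is 7 February 2018.
Because the pending criminal prosecution ran from 13 January 2018 to 31 July 2018, the deadline is extended by 199 days to 25 August 2018.
Nothing else in the chronology tolls or restarts the period.
Filing on 13 August 2018 beat the 25 August 2018 deadline — the action is timely.

TIMELY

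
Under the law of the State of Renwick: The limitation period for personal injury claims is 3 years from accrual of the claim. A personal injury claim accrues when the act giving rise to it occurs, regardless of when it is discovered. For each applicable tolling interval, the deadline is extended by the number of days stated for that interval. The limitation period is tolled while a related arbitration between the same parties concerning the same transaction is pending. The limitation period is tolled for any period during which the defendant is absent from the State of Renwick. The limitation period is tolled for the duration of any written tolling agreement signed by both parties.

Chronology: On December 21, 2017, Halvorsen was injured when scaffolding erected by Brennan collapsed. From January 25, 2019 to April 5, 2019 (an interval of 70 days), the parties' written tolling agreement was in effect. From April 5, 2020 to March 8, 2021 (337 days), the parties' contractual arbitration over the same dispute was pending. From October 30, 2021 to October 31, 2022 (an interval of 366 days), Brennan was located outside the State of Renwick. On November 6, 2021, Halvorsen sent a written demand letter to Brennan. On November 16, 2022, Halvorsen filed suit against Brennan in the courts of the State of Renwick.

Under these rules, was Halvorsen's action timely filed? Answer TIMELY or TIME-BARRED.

The limitation period began to run on December 21, 2017.
3 years from December 21, 2017 is December 21, 2020.
The period was tolled for 70 days by the written tolling agreement (January 25, 2019 to April 5, 2019), pushing the deadline to March 1, 2021.
The period was tolled for 337 days by the pending related arbitration (April 5, 2020 to March 8, 2021), pushing the deadline to February 1, 2022.
The defendant's absence from the jurisdiction from October 30, 2021 to October 31, 2022 tolled the period for 366 days, extending the deadline to February 2, 2023.
Nothing else in the chronology tolls or restarts the period.
Halvorsen filed on November 16, 2022, before the February 2, 2023 deadline, so the action is timely.

TIMELY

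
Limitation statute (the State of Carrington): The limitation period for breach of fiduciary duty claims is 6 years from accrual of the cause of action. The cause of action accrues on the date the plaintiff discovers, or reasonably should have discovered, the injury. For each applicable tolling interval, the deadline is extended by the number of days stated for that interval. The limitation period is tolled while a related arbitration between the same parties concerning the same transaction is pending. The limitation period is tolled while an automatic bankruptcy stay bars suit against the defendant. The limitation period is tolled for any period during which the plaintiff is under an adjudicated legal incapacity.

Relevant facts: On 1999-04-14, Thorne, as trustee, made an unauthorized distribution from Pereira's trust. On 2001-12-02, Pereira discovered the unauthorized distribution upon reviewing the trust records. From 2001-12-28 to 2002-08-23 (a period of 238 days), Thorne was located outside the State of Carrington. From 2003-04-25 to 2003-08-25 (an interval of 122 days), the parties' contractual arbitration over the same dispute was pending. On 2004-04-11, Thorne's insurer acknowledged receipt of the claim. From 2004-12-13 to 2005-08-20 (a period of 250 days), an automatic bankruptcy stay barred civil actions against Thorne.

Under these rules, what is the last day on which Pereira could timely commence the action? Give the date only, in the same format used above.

Accrual is tied to discovery, so the period began on 2001-12-02 rather than on 1999-04-14 when the act occurred.
Adding the 6 years base period to 2001-12-02 gives a deadline of 2007-12-02, before any tolling.
Because the pending related arbitration ran from 2003-04-25 to 2003-08-25, the deadline is extended by 122 days to 2008-04-02.
Because the automatic bankruptcy stay ran from 2004-12-13 to 2005-08-20, the deadline is extended by 250 days to 2008-12-08.
Although the defendant's absence ran from 2001-12-28 to 2002-08-23, the stated rules do not make that a tolling event, so it is disregarded.
Nothing else in the chronology tolls or restarts the period.

2008-12-08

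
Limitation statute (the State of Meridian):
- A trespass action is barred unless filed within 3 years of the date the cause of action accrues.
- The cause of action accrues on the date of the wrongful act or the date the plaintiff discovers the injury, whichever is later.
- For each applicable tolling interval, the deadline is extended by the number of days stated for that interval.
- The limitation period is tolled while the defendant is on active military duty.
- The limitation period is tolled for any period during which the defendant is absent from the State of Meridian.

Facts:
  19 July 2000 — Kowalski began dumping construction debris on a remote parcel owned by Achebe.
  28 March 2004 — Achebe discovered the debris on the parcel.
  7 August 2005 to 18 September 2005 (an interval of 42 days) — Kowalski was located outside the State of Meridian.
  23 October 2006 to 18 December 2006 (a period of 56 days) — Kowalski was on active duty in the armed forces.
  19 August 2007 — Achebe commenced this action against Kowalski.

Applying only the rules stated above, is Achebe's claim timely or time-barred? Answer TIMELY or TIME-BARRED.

Because discovery on 28 March 2004 post-dates the 19 July 2000 act, accrual under the later-of rule falls on 28 March 2004.
Adding the 3 years base period to 28 March 2004 gives a deadline of 28 March 2007, before any tolling.
The period was tolled for 42 days by the defendant's absence from the jurisdiction (7 August 2005 to 18 September 2005), pushing the deadline to 9 May 2007.
Because the defendant's active military service ran from 23 October 2006 to 18 December 2006, the deadline is extended by 56 days to 4 July 2007.
Filing on 19 August 2007 missed the 4 July 2007 deadline — the action is time-barred.

TIME-BARRED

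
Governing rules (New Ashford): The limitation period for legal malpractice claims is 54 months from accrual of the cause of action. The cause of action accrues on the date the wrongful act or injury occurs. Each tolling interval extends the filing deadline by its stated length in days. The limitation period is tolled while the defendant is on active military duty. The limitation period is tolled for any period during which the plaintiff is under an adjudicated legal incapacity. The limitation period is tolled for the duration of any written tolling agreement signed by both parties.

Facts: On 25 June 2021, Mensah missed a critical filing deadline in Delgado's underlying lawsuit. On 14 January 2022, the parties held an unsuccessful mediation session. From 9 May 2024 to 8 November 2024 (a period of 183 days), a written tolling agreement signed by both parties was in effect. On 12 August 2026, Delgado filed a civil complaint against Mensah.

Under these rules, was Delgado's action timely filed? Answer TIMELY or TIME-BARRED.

TIME-BARRED

The claim accrued on 25 June 2021, when the wrongful act occurred.
The untolled deadline — 54 months after 25 June 2021 — is 25 December 2025.
The written tolling agreement from 9 May 2024 to 8 November 2024 tolled the period for 183 days, extending the deadline to 26 June 2026.
The other events in the timeline have no effect on the limitation period under the stated rules.
Filing on 12 August 2026 missed the 26 June 2026 deadline — the action is time-barred.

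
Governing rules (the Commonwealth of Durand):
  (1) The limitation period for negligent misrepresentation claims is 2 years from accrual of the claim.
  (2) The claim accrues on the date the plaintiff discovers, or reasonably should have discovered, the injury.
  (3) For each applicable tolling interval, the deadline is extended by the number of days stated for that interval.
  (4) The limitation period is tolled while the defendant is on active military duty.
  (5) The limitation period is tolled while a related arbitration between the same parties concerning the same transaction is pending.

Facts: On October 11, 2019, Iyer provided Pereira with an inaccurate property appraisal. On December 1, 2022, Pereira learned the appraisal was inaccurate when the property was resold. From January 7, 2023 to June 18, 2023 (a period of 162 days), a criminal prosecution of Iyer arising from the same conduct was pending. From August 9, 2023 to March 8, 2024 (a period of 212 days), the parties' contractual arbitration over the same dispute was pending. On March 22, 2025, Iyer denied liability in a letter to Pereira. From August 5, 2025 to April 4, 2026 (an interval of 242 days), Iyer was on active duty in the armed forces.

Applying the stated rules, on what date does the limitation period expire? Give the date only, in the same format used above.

July 1, 2025

Under the discovery rule, the claim accrued on December 1, 2022, when Pereira discovered the injury — not on the October 11, 2019 date of the underlying act.
The untolled deadline — 2 years after December 1, 2022 — is December 1, 2024.
The period was tolled for 212 days by the pending related arbitration (August 9, 2023 to March 8, 2024), pushing the deadline to July 1, 2025.
The defendant's active military service starting August 5, 2025 came too late — the period had run on July 1, 2025 — and so does not extend the deadline.
No stated provision tolls the period for a criminal prosecution, so the interval from January 7, 2023 to June 18, 2023 has no effect on the deadline.
None of the other events listed affects the running of the period under the stated rules.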